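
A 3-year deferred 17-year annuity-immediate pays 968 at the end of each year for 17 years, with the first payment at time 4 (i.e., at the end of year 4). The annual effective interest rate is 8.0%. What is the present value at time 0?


PV at time 3 of the 17-year annuity-immediate:
a_n = 968 * (1-(1+0.08)^(-17))/0.08 = 8829.7457
Discount back 3 years to time 0:
PV = 8829.7457 * (1+0.08)^(-3)
= 8829.7457 * 0.793832
= 7009.3368


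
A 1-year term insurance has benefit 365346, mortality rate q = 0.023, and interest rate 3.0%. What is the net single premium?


NSP = benefit * q * v
v = 1/(1+i) = 0.970874
NSP = 365346 * 0.023 * 0.970874
= 8158.2117


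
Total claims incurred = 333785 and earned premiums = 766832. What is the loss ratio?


Loss ratio = claims / premiums
= 333785 / 766832
= 0.4353


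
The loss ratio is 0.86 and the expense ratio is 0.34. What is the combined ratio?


Combined ratio = loss ratio + expense ratio
= 0.86 + 0.34
= 1.2


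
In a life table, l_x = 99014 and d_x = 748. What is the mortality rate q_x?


q_x = d_x / l_x
= 748 / 99014
= 0.0076


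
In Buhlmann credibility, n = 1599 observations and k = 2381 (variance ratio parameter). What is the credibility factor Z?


Z = n / (n + k)
= 1599 / (1599 + 2381)
= 1599 / 3980
= 0.4018


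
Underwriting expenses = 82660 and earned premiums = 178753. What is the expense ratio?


Expense ratio = expenses / premiums
= 82660 / 178753
= 0.4624


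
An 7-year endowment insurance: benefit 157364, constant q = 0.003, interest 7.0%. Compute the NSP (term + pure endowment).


Term component = 2523.4992
Pure endowment = 7_p_x * v^7 * benefit = 0.979188 * 0.62275 * 157364 = 95958.8535
NSP = 98482.3527


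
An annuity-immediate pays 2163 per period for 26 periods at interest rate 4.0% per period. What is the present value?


PV = PMT * (1 - (1+i)^(-n)) / i
= 2163 * (1 - (1+0.04)^(-26)) / 0.04
= 2163 * (1 - 0.360689) / 0.04
= 2163 * 15.982769
= 34570.7297


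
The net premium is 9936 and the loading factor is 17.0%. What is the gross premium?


Gross = net * (1 + loading)
= 9936 * (1 + 0.17)
= 9936 * 1.17
= 11625.12


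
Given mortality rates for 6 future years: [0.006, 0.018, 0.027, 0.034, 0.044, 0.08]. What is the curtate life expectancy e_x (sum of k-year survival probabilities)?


e_x = sum_{k=1}^{n} k_p_x
k_p_x values:
  1_p_x = 0.994
  2_p_x = 0.976108
  3_p_x = 0.949753
  4_p_x = 0.917461
  5_p_x = 0.877093
  6_p_x = 0.806926
e_x = 5.5213


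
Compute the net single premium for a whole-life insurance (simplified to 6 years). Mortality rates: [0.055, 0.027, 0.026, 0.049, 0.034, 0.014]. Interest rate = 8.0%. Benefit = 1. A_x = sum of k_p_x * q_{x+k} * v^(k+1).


v = 0.925926
Year 0: k_p_x=1.0, q=0.055, term=0.050926
Year 1: k_p_x=0.945, q=0.027, term=0.021875
Year 2: k_p_x=0.919485, q=0.026, term=0.018978
Year 3: k_p_x=0.895578, q=0.049, term=0.032256
Year 4: k_p_x=0.851695, q=0.034, term=0.019708
Year 5: k_p_x=0.822737, q=0.014, term=0.007258
A_x = 0.151


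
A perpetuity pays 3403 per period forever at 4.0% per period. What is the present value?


PV = PMT / i
= 3403 / 0.04
= 85075.0


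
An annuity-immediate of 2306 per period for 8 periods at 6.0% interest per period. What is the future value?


FV = PMT * ((1+i)^n - 1) / i
= 2306 * ((1.06)^8 - 1) / 0.06
= 2306 * (1.593848 - 1) / 0.06
= 22823.561


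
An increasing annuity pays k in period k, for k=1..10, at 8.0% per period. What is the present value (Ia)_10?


(Ia)_n = sum_{k=1}^{n} k * v^k, v = 1/(1+i)
v = 0.925926
Sum computed term by term:
(Ia)_10 = 32.6869


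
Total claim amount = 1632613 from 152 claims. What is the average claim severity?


severity = total / number
= 1632613 / 152
= 10740.875


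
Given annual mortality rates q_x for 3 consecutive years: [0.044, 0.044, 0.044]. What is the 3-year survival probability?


p_k = 1 - q_k for each year
Survival = product of (1 - q_k)
= 0.956 * 0.956 * 0.956
= 0.8737


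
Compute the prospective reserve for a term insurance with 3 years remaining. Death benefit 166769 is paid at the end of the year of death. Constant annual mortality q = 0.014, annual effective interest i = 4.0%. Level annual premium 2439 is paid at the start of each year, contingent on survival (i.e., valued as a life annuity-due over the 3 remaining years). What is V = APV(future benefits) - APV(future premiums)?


v = 1/(1+i) = 0.961538
APV(future benefits) per unit = sum_{k=0}^{2} k_p_x * q * v^(k+1) = 0.038324
APV(future benefits) = 166769 * 0.038324 = 6391.2575
Life annuity-due factor ä_{x:3} = sum_{k=0}^{2} k_p_x * v^k = 2.846927
APV(future premiums) = 2439 * 2.846927 = 6943.6544
V = 6391.2575 - 6943.6544
= -552.3969


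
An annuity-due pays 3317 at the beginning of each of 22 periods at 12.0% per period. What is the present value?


PV_due = PMT * (1-(1+i)^(-n))/i * (1+i)
PV_immediate = 25357.2899
PV_due = 25357.2899 * 1.12
= 28400.1647


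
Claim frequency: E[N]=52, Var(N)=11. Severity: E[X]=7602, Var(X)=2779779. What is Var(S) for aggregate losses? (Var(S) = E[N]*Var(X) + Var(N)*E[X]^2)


Var(S) = E[N]*Var(X) + Var(N)*E[X]^2
= 52*2779779 + 11*7602^2
= 144548508 + 635694444
= 7.8024e+08


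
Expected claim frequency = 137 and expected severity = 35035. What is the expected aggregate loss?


E[S] = E[N] * E[X]
= 137 * 35035
= 4.7998e+06


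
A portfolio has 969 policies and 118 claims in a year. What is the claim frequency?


frequency = claims / policies
= 118 / 969
= 0.1218


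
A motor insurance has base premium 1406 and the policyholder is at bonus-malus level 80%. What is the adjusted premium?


adjusted = base * BM_level / 100
= 1406 * 80 / 100
= 1406 * 0.8
= 1124.8


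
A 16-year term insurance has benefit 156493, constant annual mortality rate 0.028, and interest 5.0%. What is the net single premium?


NSP = benefit * sum_{k=0}^{n-1} k_p_x * q * v^(k+1)
With constant q=0.028, v=0.952381
Sum = 0.254576
NSP = 156493 * 0.254576
= 39839.3164


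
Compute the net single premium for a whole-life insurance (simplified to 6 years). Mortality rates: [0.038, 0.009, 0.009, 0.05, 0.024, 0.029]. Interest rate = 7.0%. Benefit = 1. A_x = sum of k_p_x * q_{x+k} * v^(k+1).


v = 0.934579
Year 0: k_p_x=1.0, q=0.038, term=0.035514
Year 1: k_p_x=0.962, q=0.009, term=0.007562
Year 2: k_p_x=0.953342, q=0.009, term=0.007004
Year 3: k_p_x=0.944762, q=0.05, term=0.036038
Year 4: k_p_x=0.897524, q=0.024, term=0.015358
Year 5: k_p_x=0.875983, q=0.029, term=0.016927
A_x = 0.1184


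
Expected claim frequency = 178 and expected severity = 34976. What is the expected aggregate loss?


E[S] = E[N] * E[X]
= 178 * 34976
= 6.2257e+06


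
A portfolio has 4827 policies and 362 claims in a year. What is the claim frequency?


frequency = claims / policies
= 362 / 4827
= 0.075


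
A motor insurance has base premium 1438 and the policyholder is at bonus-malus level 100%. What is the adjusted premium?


adjusted = base * BM_level / 100
= 1438 * 100 / 100
= 1438 * 1.0
= 1438.0


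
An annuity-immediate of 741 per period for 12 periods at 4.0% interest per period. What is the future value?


FV = PMT * ((1+i)^n - 1) / i
= 741 * ((1.04)^12 - 1) / 0.04
= 741 * (1.601032 - 1) / 0.04
= 11134.1218


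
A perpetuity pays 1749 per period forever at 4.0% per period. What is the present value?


PV = PMT / i
= 1749 / 0.04
= 43725.0


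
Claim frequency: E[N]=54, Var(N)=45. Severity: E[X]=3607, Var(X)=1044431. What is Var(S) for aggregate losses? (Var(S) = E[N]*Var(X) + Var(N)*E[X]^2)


Var(S) = E[N]*Var(X) + Var(N)*E[X]^2
= 54*1044431 + 45*3607^2
= 56399274 + 585470205
= 6.4187e+08


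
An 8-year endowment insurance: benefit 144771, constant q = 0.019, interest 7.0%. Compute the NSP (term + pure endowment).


Term component = 15477.5513
Pure endowment = 8_p_x * v^8 * benefit = 0.857733 * 0.582009 * 144771 = 72270.8915
NSP = 87748.4427


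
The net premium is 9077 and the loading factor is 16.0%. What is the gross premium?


Gross = net * (1 + loading)
= 9077 * (1 + 0.16)
= 9077 * 1.16
= 10529.32


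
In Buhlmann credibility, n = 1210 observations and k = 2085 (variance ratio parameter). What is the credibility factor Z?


Z = n / (n + k)
= 1210 / (1210 + 2085)
= 1210 / 3295
= 0.3672


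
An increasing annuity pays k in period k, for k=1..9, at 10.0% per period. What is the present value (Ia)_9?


(Ia)_n = sum_{k=1}^{n} k * v^k, v = 1/(1+i)
v = 0.909091
Sum computed term by term:
(Ia)_9 = 25.1805


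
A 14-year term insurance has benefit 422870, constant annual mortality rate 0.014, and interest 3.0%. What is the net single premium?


NSP = benefit * sum_{k=0}^{n-1} k_p_x * q * v^(k+1)
With constant q=0.014, v=0.970874
Sum = 0.145506
NSP = 422870 * 0.145506
= 61530.2063


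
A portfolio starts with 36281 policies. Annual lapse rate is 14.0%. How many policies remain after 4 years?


remaining = initial * (1 - lapse)^years
= 36281 * (1 - 0.14)^4
= 36281 * 0.547008
= 19846.0031


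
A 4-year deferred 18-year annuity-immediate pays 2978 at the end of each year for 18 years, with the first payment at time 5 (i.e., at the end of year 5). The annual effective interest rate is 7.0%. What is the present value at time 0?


PV at time 4 of the 18-year annuity-immediate:
a_n = 2978 * (1-(1+0.07)^(-18))/0.07 = 29955.9608
Discount back 4 years to time 0:
PV = 29955.9608 * (1+0.07)^(-4)
= 29955.9608 * 0.762895
= 22853.2591


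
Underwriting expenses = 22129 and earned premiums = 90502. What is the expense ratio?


Expense ratio = expenses / premiums
= 22129 / 90502
= 0.2445


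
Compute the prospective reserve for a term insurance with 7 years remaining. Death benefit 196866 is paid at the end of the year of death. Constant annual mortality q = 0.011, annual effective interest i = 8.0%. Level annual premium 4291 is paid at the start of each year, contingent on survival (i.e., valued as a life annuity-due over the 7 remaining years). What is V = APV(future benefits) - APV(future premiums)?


v = 1/(1+i) = 0.925926
APV(future benefits) per unit = sum_{k=0}^{6} k_p_x * q * v^(k+1) = 0.055602
APV(future benefits) = 196866 * 0.055602 = 10946.2009
Life annuity-due factor ä_{x:7} = sum_{k=0}^{6} k_p_x * v^k = 5.459134
APV(future premiums) = 4291 * 5.459134 = 23425.1447
V = 10946.2009 - 23425.1447
= -12478.9438


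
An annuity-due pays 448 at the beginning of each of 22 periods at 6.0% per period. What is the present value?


PV_due = PMT * (1-(1+i)^(-n))/i * (1+i)
PV_immediate = 5394.6286
PV_due = 5394.6286 * 1.06
= 5718.3063


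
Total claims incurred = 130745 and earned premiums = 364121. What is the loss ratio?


Loss ratio = claims / premiums
= 130745 / 364121
= 0.3591


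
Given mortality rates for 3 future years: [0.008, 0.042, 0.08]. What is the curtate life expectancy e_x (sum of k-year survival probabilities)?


e_x = sum_{k=1}^{n} k_p_x
k_p_x values:
  1_p_x = 0.992
  2_p_x = 0.950336
  3_p_x = 0.874309
e_x = 2.8166


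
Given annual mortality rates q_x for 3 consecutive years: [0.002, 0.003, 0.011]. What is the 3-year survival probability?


p_k = 1 - q_k for each year
Survival = product of (1 - q_k)
= 0.998 * 0.997 * 0.989
= 0.9841


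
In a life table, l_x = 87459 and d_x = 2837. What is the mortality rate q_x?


q_x = d_x / l_x
= 2837 / 87459
= 0.0324


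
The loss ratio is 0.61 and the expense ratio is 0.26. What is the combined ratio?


Combined ratio = loss ratio + expense ratio
= 0.61 + 0.26
= 0.87


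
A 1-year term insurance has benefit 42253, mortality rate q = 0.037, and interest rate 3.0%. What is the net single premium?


NSP = benefit * q * v
v = 1/(1+i) = 0.970874
NSP = 42253 * 0.037 * 0.970874
= 1517.8262


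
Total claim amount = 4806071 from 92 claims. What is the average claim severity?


severity = total / number
= 4806071 / 92
= 52239.9022


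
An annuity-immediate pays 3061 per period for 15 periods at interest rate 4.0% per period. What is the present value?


PV = PMT * (1 - (1+i)^(-n)) / i
= 3061 * (1 - (1+0.04)^(-15)) / 0.04
= 3061 * (1 - 0.555265) / 0.04
= 3061 * 11.118387
= 34033.3839


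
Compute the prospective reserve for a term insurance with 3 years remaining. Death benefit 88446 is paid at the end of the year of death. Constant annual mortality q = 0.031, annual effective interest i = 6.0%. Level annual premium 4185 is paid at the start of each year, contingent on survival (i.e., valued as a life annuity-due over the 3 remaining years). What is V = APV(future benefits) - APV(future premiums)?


v = 1/(1+i) = 0.943396
APV(future benefits) per unit = sum_{k=0}^{2} k_p_x * q * v^(k+1) = 0.080419
APV(future benefits) = 88446 * 0.080419 = 7112.7697
Life annuity-due factor ä_{x:3} = sum_{k=0}^{2} k_p_x * v^k = 2.749823
APV(future premiums) = 4185 * 2.749823 = 11508.0088
V = 7112.7697 - 11508.0088
= -4395.2391


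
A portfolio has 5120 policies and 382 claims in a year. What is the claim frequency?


frequency = claims / policies
= 382 / 5120
= 0.0746


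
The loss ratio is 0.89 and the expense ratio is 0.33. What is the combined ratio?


Combined ratio = loss ratio + expense ratio
= 0.89 + 0.33
= 1.22


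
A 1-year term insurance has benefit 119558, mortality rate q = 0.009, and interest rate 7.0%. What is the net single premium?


NSP = benefit * q * v
v = 1/(1+i) = 0.934579
NSP = 119558 * 0.009 * 0.934579
= 1005.628


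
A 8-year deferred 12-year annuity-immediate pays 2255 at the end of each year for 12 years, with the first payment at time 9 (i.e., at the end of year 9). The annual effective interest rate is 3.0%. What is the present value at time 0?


PV at time 8 of the 12-year annuity-immediate:
a_n = 2255 * (1-(1+0.03)^(-12))/0.03 = 22446.279
Discount back 8 years to time 0:
PV = 22446.279 * (1+0.03)^(-8)
= 22446.279 * 0.789409
= 17719.2999


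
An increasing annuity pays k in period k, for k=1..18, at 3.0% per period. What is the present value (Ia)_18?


(Ia)_n = sum_{k=1}^{n} k * v^k, v = 1/(1+i)
v = 0.970874
Sum computed term by term:
(Ia)_18 = 119.7672


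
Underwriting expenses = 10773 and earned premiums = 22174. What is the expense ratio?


Expense ratio = expenses / premiums
= 10773 / 22174
= 0.4858


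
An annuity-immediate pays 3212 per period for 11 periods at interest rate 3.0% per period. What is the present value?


PV = PMT * (1 - (1+i)^(-n)) / i
= 3212 * (1 - (1+0.03)^(-11)) / 0.03
= 3212 * (1 - 0.722421) / 0.03
= 3212 * 9.252624
= 29719.4287


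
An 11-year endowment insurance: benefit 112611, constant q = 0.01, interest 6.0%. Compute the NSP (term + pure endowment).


Term component = 8499.6688
Pure endowment = 11_p_x * v^11 * benefit = 0.895338 * 0.526788 * 112611 = 53113.3186
NSP = 61612.9874


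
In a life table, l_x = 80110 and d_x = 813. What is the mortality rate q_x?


q_x = d_x / l_x
= 813 / 80110
= 0.0101


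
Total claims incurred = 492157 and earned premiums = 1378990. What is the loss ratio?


Loss ratio = claims / premiums
= 492157 / 1378990
= 0.3569


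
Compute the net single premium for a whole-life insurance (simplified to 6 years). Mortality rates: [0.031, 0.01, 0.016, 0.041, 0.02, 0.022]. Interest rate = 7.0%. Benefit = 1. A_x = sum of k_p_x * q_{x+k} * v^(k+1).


v = 0.934579
Year 0: k_p_x=1.0, q=0.031, term=0.028972
Year 1: k_p_x=0.969, q=0.01, term=0.008464
Year 2: k_p_x=0.95931, q=0.016, term=0.012529
Year 3: k_p_x=0.943961, q=0.041, term=0.029526
Year 4: k_p_x=0.905259, q=0.02, term=0.012909
Year 5: k_p_x=0.887153, q=0.022, term=0.013005
A_x = 0.1054


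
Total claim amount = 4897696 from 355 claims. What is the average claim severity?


severity = total / number
= 4897696 / 355
= 13796.3268


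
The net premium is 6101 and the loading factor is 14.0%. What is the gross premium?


Gross = net * (1 + loading)
= 6101 * (1 + 0.14)
= 6101 * 1.14
= 6955.14


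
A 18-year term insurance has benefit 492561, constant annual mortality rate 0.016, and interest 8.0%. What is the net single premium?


NSP = benefit * sum_{k=0}^{n-1} k_p_x * q * v^(k+1)
With constant q=0.016, v=0.925926
Sum = 0.135468
NSP = 492561 * 0.135468
= 66726.3636


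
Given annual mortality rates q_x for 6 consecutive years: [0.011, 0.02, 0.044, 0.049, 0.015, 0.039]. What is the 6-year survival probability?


p_k = 1 - q_k for each year
Survival = product of (1 - q_k)
= 0.989 * 0.98 * 0.956 * 0.951 * 0.985 * 0.961
= 0.8341


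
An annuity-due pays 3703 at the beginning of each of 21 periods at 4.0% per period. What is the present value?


PV_due = PMT * (1-(1+i)^(-n))/i * (1+i)
PV_immediate = 51949.9793
PV_due = 51949.9793 * 1.04
= 54027.9785


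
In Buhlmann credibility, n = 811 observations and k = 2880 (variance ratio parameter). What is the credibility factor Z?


Z = n / (n + k)
= 811 / (811 + 2880)
= 811 / 3691
= 0.2197


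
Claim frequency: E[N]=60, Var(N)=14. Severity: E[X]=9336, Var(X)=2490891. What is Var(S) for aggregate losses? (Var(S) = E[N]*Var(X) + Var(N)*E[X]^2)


Var(S) = E[N]*Var(X) + Var(N)*E[X]^2
= 60*2490891 + 14*9336^2
= 149453460 + 1220252544
= 1.3697e+09


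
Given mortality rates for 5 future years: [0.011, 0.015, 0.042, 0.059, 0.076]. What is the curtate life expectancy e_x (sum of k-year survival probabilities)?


e_x = sum_{k=1}^{n} k_p_x
k_p_x values:
  1_p_x = 0.989
  2_p_x = 0.974165
  3_p_x = 0.93325
  4_p_x = 0.878188
  5_p_x = 0.811446
e_x = 4.586


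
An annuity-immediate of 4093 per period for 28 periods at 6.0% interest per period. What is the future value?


FV = PMT * ((1+i)^n - 1) / i
= 4093 * ((1.06)^28 - 1) / 0.06
= 4093 * (5.111687 - 1) / 0.06
= 280485.5609


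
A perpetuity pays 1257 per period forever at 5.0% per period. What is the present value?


PV = PMT / i
= 1257 / 0.05
= 25140.0


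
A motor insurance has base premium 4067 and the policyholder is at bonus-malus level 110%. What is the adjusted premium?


adjusted = base * BM_level / 100
= 4067 * 110 / 100
= 4067 * 1.1
= 4473.7


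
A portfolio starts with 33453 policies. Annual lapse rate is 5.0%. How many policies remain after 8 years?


remaining = initial * (1 - lapse)^years
= 33453 * (1 - 0.05)^8
= 33453 * 0.66342
= 22193.4037


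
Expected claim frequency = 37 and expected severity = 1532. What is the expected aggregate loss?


E[S] = E[N] * E[X]
= 37 * 1532
= 56684


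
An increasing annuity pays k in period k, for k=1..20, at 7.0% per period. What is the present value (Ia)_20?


(Ia)_n = sum_{k=1}^{n} k * v^k, v = 1/(1+i)
v = 0.934579
Sum computed term by term:
(Ia)_20 = 88.1031


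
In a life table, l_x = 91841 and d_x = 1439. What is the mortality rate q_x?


q_x = d_x / l_x
= 1439 / 91841
= 0.0157


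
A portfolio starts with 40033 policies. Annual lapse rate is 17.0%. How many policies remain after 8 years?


remaining = initial * (1 - lapse)^years
= 40033 * (1 - 0.17)^8
= 40033 * 0.225229
= 9016.6015


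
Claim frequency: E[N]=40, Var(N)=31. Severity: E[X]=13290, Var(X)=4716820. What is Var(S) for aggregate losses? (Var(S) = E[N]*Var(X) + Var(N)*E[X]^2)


Var(S) = E[N]*Var(X) + Var(N)*E[X]^2
= 40*4716820 + 31*13290^2
= 188672800 + 5475347100
= 5.6640e+09


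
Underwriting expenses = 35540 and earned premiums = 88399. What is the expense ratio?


Expense ratio = expenses / premiums
= 35540 / 88399
= 0.402


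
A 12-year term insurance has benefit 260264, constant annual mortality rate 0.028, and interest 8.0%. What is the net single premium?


NSP = benefit * sum_{k=0}^{n-1} k_p_x * q * v^(k+1)
With constant q=0.028, v=0.925926
Sum = 0.186037
NSP = 260264 * 0.186037
= 48418.6783


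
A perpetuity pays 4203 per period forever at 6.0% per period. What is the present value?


PV = PMT / i
= 4203 / 0.06
= 70050.0


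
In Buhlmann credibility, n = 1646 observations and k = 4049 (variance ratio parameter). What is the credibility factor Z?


Z = n / (n + k)
= 1646 / (1646 + 4049)
= 1646 / 5695
= 0.289


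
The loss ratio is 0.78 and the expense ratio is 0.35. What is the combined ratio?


Combined ratio = loss ratio + expense ratio
= 0.78 + 0.35
= 1.13


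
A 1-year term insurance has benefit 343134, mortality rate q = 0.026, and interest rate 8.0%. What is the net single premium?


NSP = benefit * q * v
v = 1/(1+i) = 0.925926
NSP = 343134 * 0.026 * 0.925926
= 8260.6333


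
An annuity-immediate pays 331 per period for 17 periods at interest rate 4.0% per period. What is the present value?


PV = PMT * (1 - (1+i)^(-n)) / i
= 331 * (1 - (1+0.04)^(-17)) / 0.04
= 331 * (1 - 0.513373) / 0.04
= 331 * 12.165669
= 4026.8364


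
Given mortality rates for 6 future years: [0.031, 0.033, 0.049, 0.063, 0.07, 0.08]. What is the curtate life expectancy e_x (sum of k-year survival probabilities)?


e_x = sum_{k=1}^{n} k_p_x
k_p_x values:
  1_p_x = 0.969
  2_p_x = 0.937023
  3_p_x = 0.891109
  4_p_x = 0.834969
  5_p_x = 0.776521
  6_p_x = 0.714399
e_x = 5.123


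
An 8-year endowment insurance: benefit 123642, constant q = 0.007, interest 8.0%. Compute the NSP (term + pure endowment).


Term component = 4867.2121
Pure endowment = 8_p_x * v^8 * benefit = 0.945353 * 0.540269 * 123642 = 63149.5072
NSP = 68016.7192


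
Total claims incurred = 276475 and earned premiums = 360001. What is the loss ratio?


Loss ratio = claims / premiums
= 276475 / 360001
= 0.768


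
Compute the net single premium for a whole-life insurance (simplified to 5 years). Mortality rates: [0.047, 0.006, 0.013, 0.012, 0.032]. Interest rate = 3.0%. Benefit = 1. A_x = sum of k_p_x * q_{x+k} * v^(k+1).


v = 0.970874
Year 0: k_p_x=1.0, q=0.047, term=0.045631
Year 1: k_p_x=0.953, q=0.006, term=0.00539
Year 2: k_p_x=0.947282, q=0.013, term=0.01127
Year 3: k_p_x=0.934967, q=0.012, term=0.009968
Year 4: k_p_x=0.923748, q=0.032, term=0.025499
A_x = 0.0978


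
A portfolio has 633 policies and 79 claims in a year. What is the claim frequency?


frequency = claims / policies
= 79 / 633
= 0.1248


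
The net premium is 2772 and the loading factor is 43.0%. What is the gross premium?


Gross = net * (1 + loading)
= 2772 * (1 + 0.43)
= 2772 * 1.43
= 3963.96


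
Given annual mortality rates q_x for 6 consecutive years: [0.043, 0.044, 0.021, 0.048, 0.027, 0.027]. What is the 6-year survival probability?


p_k = 1 - q_k for each year
Survival = product of (1 - q_k)
= 0.957 * 0.956 * 0.979 * 0.952 * 0.973 * 0.973
= 0.8073


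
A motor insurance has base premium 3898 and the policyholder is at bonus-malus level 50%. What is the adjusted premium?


adjusted = base * BM_level / 100
= 3898 * 50 / 100
= 3898 * 0.5
= 1949.0


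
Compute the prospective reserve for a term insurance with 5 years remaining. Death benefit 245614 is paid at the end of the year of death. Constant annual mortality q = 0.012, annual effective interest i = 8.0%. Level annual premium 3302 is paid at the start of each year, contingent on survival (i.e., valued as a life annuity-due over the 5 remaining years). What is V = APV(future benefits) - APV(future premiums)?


v = 1/(1+i) = 0.925926
APV(future benefits) per unit = sum_{k=0}^{4} k_p_x * q * v^(k+1) = 0.046863
APV(future benefits) = 245614 * 0.046863 = 11510.2231
Life annuity-due factor ä_{x:5} = sum_{k=0}^{4} k_p_x * v^k = 4.217675
APV(future premiums) = 3302 * 4.217675 = 13926.7636
V = 11510.2231 - 13926.7636
= -2416.5405


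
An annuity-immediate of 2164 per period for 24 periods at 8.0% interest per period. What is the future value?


FV = PMT * ((1+i)^n - 1) / i
= 2164 * ((1.08)^24 - 1) / 0.08
= 2164 * (6.341181 - 1) / 0.08
= 144478.9389


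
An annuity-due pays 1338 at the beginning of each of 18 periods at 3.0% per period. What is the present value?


PV_due = PMT * (1-(1+i)^(-n))/i * (1+i)
PV_immediate = 18402.2005
PV_due = 18402.2005 * 1.03
= 18954.2665


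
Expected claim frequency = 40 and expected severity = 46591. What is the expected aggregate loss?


E[S] = E[N] * E[X]
= 40 * 46591
= 1.8636e+06


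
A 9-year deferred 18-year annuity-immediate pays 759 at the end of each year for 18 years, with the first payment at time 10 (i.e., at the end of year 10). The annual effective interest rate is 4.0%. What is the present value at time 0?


PV at time 9 of the 18-year annuity-immediate:
a_n = 759 * (1-(1+0.04)^(-18))/0.04 = 9608.4064
Discount back 9 years to time 0:
PV = 9608.4064 * (1+0.04)^(-9)
= 9608.4064 * 0.702587
= 6750.7389


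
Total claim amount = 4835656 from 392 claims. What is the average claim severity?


severity = total / number
= 4835656 / 392
= 12335.8571


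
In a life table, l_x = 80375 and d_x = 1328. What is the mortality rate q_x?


q_x = d_x / l_x
= 1328 / 80375
= 0.0165


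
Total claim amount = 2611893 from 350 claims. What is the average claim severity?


severity = total / number
= 2611893 / 350
= 7462.5514


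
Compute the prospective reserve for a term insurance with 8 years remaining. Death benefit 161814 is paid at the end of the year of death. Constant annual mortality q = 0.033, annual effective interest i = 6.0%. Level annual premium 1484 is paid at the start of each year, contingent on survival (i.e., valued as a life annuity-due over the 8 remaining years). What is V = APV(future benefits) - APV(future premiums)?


v = 1/(1+i) = 0.943396
APV(future benefits) per unit = sum_{k=0}^{7} k_p_x * q * v^(k+1) = 0.184624
APV(future benefits) = 161814 * 0.184624 = 29874.8257
Life annuity-due factor ä_{x:8} = sum_{k=0}^{7} k_p_x * v^k = 5.930362
APV(future premiums) = 1484 * 5.930362 = 8800.6574
V = 29874.8257 - 8800.6574
= 21074.1684


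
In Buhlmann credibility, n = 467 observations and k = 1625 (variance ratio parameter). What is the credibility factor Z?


Z = n / (n + k)
= 467 / (467 + 1625)
= 467 / 2092
= 0.2232


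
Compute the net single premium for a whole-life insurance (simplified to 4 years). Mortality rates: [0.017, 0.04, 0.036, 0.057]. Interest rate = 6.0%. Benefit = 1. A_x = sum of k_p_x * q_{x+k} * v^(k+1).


v = 0.943396
Year 0: k_p_x=1.0, q=0.017, term=0.016038
Year 1: k_p_x=0.983, q=0.04, term=0.034995
Year 2: k_p_x=0.94368, q=0.036, term=0.028524
Year 3: k_p_x=0.909708, q=0.057, term=0.041073
A_x = 0.1206


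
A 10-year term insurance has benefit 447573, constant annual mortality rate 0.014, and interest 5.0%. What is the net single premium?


NSP = benefit * sum_{k=0}^{n-1} k_p_x * q * v^(k+1)
With constant q=0.014, v=0.952381
Sum = 0.102116
NSP = 447573 * 0.102116
= 45704.4786


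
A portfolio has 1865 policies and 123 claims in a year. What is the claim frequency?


frequency = claims / policies
= 123 / 1865
= 0.066


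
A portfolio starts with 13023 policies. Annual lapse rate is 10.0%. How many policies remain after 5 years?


remaining = initial * (1 - lapse)^years
= 13023 * (1 - 0.1)^5
= 13023 * 0.59049
= 7689.9513


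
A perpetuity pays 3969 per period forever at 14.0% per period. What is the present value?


PV = PMT / i
= 3969 / 0.14
= 28350.0


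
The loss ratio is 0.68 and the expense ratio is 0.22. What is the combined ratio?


Combined ratio = loss ratio + expense ratio
= 0.68 + 0.22
= 0.9


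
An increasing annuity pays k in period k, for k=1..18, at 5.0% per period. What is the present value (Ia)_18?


(Ia)_n = sum_{k=1}^{n} k * v^k, v = 1/(1+i)
v = 0.952381
Sum computed term by term:
(Ia)_18 = 95.8939


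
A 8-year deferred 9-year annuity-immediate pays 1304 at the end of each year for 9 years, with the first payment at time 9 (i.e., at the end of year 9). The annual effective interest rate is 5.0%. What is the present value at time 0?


PV at time 8 of the 9-year annuity-immediate:
a_n = 1304 * (1-(1+0.05)^(-9))/0.05 = 9268.5995
Discount back 8 years to time 0:
PV = 9268.5995 * (1+0.05)^(-8)
= 9268.5995 * 0.676839
= 6273.3529


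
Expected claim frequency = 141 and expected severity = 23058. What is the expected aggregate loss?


E[S] = E[N] * E[X]
= 141 * 23058
= 3.2512e+06


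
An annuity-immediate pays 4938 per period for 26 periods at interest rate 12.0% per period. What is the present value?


PV = PMT * (1 - (1+i)^(-n)) / i
= 4938 * (1 - (1+0.12)^(-26)) / 0.12
= 4938 * (1 - 0.052521) / 0.12
= 4938 * 7.89566
= 38988.7687


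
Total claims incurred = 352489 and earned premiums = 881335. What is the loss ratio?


Loss ratio = claims / premiums
= 352489 / 881335
= 0.3999


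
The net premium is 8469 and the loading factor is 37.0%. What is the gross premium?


Gross = net * (1 + loading)
= 8469 * (1 + 0.37)
= 8469 * 1.37
= 11602.53


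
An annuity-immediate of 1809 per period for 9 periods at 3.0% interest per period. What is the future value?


FV = PMT * ((1+i)^n - 1) / i
= 1809 * ((1.03)^9 - 1) / 0.03
= 1809 * (1.304773 - 1) / 0.03
= 18377.823


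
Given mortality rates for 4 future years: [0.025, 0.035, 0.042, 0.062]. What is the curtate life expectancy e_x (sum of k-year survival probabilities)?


e_x = sum_{k=1}^{n} k_p_x
k_p_x values:
  1_p_x = 0.975
  2_p_x = 0.940875
  3_p_x = 0.901358
  4_p_x = 0.845474
e_x = 3.6627


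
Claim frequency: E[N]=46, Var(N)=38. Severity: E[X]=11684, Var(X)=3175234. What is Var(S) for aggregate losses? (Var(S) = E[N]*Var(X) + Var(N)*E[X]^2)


Var(S) = E[N]*Var(X) + Var(N)*E[X]^2
= 46*3175234 + 38*11684^2
= 146060764 + 5187602528
= 5.3337e+09


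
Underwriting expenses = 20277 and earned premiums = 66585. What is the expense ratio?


Expense ratio = expenses / premiums
= 20277 / 66585
= 0.3045


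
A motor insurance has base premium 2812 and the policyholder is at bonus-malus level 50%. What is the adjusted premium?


adjusted = base * BM_level / 100
= 2812 * 50 / 100
= 2812 * 0.5
= 1406.0


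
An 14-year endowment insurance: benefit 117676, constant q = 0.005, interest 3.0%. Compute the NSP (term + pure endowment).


Term component = 6450.0917
Pure endowment = 14_p_x * v^14 * benefit = 0.93223 * 0.661118 * 117676 = 72525.3582
NSP = 78975.4498


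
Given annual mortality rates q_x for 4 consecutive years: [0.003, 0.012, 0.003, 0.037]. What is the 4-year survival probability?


p_k = 1 - q_k for each year
Survival = product of (1 - q_k)
= 0.997 * 0.988 * 0.997 * 0.963
= 0.9457


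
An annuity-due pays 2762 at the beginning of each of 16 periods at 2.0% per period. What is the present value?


PV_due = PMT * (1-(1+i)^(-n))/i * (1+i)
PV_immediate = 37501.6331
PV_due = 37501.6331 * 1.02
= 38251.6658


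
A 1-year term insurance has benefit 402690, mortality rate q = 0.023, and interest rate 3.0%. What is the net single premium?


NSP = benefit * q * v
v = 1/(1+i) = 0.970874
NSP = 402690 * 0.023 * 0.970874
= 8992.1068


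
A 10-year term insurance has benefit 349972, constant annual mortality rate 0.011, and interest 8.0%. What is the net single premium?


NSP = benefit * sum_{k=0}^{n-1} k_p_x * q * v^(k+1)
With constant q=0.011, v=0.925926
Sum = 0.070752
NSP = 349972 * 0.070752
= 24761.0617


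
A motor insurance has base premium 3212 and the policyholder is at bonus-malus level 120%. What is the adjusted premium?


adjusted = base * BM_level / 100
= 3212 * 120 / 100
= 3212 * 1.2
= 3854.4


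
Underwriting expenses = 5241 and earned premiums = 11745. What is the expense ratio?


Expense ratio = expenses / premiums
= 5241 / 11745
= 0.4462


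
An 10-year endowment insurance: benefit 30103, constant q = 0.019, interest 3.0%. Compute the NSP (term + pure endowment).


Term component = 4503.1536
Pure endowment = 10_p_x * v^10 * benefit = 0.825449 * 0.744094 * 30103 = 18489.6038
NSP = 22992.7574


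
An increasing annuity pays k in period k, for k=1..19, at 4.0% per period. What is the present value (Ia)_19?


(Ia)_n = sum_{k=1}^{n} k * v^k, v = 1/(1+i)
v = 0.961538
Sum computed term by term:
(Ia)_19 = 116.0273


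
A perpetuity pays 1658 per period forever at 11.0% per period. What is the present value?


PV = PMT / i
= 1658 / 0.11
= 15072.7273


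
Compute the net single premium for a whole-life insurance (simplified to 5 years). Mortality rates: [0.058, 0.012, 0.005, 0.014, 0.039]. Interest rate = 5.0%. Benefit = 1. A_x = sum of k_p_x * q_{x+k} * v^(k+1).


v = 0.952381
Year 0: k_p_x=1.0, q=0.058, term=0.055238
Year 1: k_p_x=0.942, q=0.012, term=0.010253
Year 2: k_p_x=0.930696, q=0.005, term=0.00402
Year 3: k_p_x=0.926043, q=0.014, term=0.010666
Year 4: k_p_x=0.913078, q=0.039, term=0.027901
A_x = 0.1081


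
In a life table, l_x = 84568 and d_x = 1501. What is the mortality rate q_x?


q_x = d_x / l_x
= 1501 / 84568
= 0.0177


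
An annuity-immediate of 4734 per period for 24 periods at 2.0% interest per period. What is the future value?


FV = PMT * ((1+i)^n - 1) / i
= 4734 * ((1.02)^24 - 1) / 0.02
= 4734 * (1.608437 - 1) / 0.02
= 144017.097


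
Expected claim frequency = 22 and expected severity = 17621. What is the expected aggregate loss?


E[S] = E[N] * E[X]
= 22 * 17621
= 387662


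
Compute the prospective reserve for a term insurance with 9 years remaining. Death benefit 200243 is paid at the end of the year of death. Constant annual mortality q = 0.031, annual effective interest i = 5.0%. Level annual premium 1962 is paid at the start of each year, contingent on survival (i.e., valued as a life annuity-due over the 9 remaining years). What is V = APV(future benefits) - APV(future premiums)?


v = 1/(1+i) = 0.952381
APV(future benefits) per unit = sum_{k=0}^{8} k_p_x * q * v^(k+1) = 0.196898
APV(future benefits) = 200243 * 0.196898 = 39427.525
Life annuity-due factor ä_{x:9} = sum_{k=0}^{8} k_p_x * v^k = 6.669139
APV(future premiums) = 1962 * 6.669139 = 13084.851
V = 39427.525 - 13084.851
= 26342.674


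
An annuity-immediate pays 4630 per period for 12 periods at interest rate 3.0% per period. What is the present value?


PV = PMT * (1 - (1+i)^(-n)) / i
= 4630 * (1 - (1+0.03)^(-12)) / 0.03
= 4630 * (1 - 0.70138) / 0.03
= 4630 * 9.954004
= 46087.0385


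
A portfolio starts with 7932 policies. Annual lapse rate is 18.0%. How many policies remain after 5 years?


remaining = initial * (1 - lapse)^years
= 7932 * (1 - 0.18)^5
= 7932 * 0.37074
= 2940.7084


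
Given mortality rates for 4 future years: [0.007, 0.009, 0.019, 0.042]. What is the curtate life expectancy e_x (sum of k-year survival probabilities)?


e_x = sum_{k=1}^{n} k_p_x
k_p_x values:
  1_p_x = 0.993
  2_p_x = 0.984063
  3_p_x = 0.965366
  4_p_x = 0.92482
e_x = 3.8672


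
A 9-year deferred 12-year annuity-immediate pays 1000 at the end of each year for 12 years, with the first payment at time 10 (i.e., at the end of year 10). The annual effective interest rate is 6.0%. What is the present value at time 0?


PV at time 9 of the 12-year annuity-immediate:
a_n = 1000 * (1-(1+0.06)^(-12))/0.06 = 8383.8439
Discount back 9 years to time 0:
PV = 8383.8439 * (1+0.06)^(-9)
= 8383.8439 * 0.591898
= 4962.3843


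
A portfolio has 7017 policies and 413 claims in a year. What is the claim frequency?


frequency = claims / policies
= 413 / 7017
= 0.0589


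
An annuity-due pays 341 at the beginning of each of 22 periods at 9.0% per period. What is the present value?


PV_due = PMT * (1-(1+i)^(-n))/i * (1+i)
PV_immediate = 3219.8671
PV_due = 3219.8671 * 1.09
= 3509.6551


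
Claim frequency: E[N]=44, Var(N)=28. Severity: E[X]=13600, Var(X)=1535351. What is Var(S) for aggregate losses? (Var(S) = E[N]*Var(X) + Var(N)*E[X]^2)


Var(S) = E[N]*Var(X) + Var(N)*E[X]^2
= 44*1535351 + 28*13600^2
= 67555444 + 5178880000
= 5.2464e+09


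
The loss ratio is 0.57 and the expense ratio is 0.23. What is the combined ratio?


Combined ratio = loss ratio + expense ratio
= 0.57 + 0.23
= 0.8


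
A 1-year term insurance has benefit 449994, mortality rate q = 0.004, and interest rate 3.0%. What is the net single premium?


NSP = benefit * q * v
v = 1/(1+i) = 0.970874
NSP = 449994 * 0.004 * 0.970874
= 1747.5495


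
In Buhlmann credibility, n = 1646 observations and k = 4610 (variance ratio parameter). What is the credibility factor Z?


Z = n / (n + k)
= 1646 / (1646 + 4610)
= 1646 / 6256
= 0.2631


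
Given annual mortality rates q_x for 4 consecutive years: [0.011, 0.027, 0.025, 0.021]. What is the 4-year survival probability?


p_k = 1 - q_k for each year
Survival = product of (1 - q_k)
= 0.989 * 0.973 * 0.975 * 0.979
= 0.9185


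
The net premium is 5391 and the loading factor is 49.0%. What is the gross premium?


Gross = net * (1 + loading)
= 5391 * (1 + 0.49)
= 5391 * 1.49
= 8032.59


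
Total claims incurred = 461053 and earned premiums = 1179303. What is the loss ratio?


Loss ratio = claims / premiums
= 461053 / 1179303
= 0.391


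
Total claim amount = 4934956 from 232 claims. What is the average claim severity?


severity = total / number
= 4934956 / 232
= 21271.3621


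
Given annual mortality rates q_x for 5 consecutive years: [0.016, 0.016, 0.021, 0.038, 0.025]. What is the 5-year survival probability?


p_k = 1 - q_k for each year
Survival = product of (1 - q_k)
= 0.984 * 0.984 * 0.979 * 0.962 * 0.975
= 0.8891


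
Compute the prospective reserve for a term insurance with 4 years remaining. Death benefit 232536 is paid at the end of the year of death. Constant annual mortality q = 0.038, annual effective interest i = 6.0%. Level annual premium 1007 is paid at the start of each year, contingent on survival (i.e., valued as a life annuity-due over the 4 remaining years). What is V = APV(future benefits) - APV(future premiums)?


v = 1/(1+i) = 0.943396
APV(future benefits) per unit = sum_{k=0}^{3} k_p_x * q * v^(k+1) = 0.124707
APV(future benefits) = 232536 * 0.124707 = 28998.9831
Life annuity-due factor ä_{x:4} = sum_{k=0}^{3} k_p_x * v^k = 3.478683
APV(future premiums) = 1007 * 3.478683 = 3503.0337
V = 28998.9831 - 3503.0337
= 25495.9494


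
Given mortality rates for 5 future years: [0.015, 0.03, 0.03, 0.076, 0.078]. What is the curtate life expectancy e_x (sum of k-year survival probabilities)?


e_x = sum_{k=1}^{n} k_p_x
k_p_x values:
  1_p_x = 0.985
  2_p_x = 0.95545
  3_p_x = 0.926786
  4_p_x = 0.856351
  5_p_x = 0.789555
e_x = 4.5131


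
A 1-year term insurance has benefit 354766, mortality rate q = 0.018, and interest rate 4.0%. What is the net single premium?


NSP = benefit * q * v
v = 1/(1+i) = 0.961538
NSP = 354766 * 0.018 * 0.961538
= 6140.1808


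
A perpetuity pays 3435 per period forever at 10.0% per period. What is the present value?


PV = PMT / i
= 3435 / 0.1
= 34350.0


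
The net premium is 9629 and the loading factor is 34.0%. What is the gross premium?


Gross = net * (1 + loading)
= 9629 * (1 + 0.34)
= 9629 * 1.34
= 12902.86


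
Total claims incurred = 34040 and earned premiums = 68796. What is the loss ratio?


Loss ratio = claims / premiums
= 34040 / 68796
= 0.4948


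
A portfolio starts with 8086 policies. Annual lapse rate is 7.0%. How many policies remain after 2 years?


remaining = initial * (1 - lapse)^years
= 8086 * (1 - 0.07)^2
= 8086 * 0.8649
= 6993.5814


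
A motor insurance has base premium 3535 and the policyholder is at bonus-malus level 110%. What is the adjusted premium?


adjusted = base * BM_level / 100
= 3535 * 110 / 100
= 3535 * 1.1
= 3888.5


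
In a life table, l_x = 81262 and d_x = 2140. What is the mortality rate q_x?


q_x = d_x / l_x
= 2140 / 81262
= 0.0263


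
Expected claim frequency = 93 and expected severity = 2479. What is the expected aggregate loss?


E[S] = E[N] * E[X]
= 93 * 2479
= 230547


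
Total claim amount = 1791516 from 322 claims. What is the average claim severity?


severity = total / number
= 1791516 / 322
= 5563.7143
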